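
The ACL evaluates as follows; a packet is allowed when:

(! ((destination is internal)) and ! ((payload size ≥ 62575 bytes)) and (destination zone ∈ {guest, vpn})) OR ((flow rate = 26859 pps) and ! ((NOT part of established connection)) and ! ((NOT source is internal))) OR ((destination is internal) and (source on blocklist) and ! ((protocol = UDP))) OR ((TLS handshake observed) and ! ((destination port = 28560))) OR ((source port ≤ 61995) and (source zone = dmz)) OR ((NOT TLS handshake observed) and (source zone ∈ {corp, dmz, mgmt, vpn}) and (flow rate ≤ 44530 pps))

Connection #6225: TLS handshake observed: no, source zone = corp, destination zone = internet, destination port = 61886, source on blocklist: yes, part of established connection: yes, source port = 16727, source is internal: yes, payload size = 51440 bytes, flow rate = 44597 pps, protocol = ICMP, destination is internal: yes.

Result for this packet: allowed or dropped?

Allowed

Atomic conditions:
  destination is internal: yes → true
  payload size ≥ 62575 bytes: 51440 ≥ 62575 is false
  destination zone ∈ {guest, vpn}: internet is not in the set → false
  flow rate = 26859 pps: 44597 == 26859 is false
  NOT part of established connection: yes → false
  NOT source is internal: yes → false
  source on blocklist: yes → true
  protocol = UDP: ICMP == UDP is false
  TLS handshake observed: no → false
  destination port = 28560: 61886 == 28560 is false
  source port ≤ 61995: 16727 ≤ 61995 is true
  source zone = dmz: corp == dmz is false
  NOT TLS handshake observed: no → true
  source zone ∈ {corp, dmz, mgmt, vpn}: corp is in the set → true
  flow rate ≤ 44530 pps: 44597 ≤ 44530 is false
Combine:
[1.1] NOT true = false
[1.2] NOT false = true
[1] false AND true AND false = false
[2.2] NOT false = true
[2.3] NOT false = true
[2] false AND true AND true = false
[3.3] NOT false = true
[3] true AND true AND true = true
[4.2] NOT false = true
[4] false AND true = false
[5] true AND false = false
[6] true AND true AND false = false
[root] false OR false OR true OR false OR false OR false = true
Overall: true → allowed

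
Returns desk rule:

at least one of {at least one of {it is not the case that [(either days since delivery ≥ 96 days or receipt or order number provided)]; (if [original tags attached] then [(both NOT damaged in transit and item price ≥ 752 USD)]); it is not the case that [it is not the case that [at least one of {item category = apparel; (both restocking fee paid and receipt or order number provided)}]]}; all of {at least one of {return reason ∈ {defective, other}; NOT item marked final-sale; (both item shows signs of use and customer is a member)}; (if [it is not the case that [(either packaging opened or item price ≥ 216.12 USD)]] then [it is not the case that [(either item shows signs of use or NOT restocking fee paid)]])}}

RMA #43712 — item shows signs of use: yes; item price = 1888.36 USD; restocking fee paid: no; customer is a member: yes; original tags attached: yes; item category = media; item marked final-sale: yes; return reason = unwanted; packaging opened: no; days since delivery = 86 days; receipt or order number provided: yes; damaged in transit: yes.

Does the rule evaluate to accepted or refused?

Atomic conditions:
  days since delivery ≥ 96 days: 86 ≥ 96 is false
  receipt or order number provided: yes → true
  original tags attached: yes → true
  NOT damaged in transit: yes → false
  item price ≥ 752 USD: 1888.36 ≥ 752 is true
  item category = apparel: media == apparel is false
  restocking fee paid: no → false
  return reason ∈ {defective, other}: unwanted is not in the set → false
  NOT item marked final-sale: yes → false
  item shows signs of use: yes → true
  customer is a member: yes → true
  packaging opened: no → false
  item price ≥ 216.12 USD: 1888.36 ≥ 216.12 is true
  NOT restocking fee paid: no → true
Combine:
[1.1.1] false OR true = true
[1.1] NOT true = false
[1.2.2] false AND true = false
[1.2] true → false = false
[1.3.1.1.2] false AND true = false
[1.3.1.1] false OR false = false
[1.3.1] NOT false = true
[1.3] NOT true = false
[1] false OR false OR false = false
[2.1.3] true AND true = true
[2.1] false OR false OR true = true
[2.2.1.1] false OR true = true
[2.2.1] NOT true = false
[2.2.2.1] true OR true = true
[2.2.2] NOT true = false
[2.2] false → false (antecedent false ⇒ implication holds) = true
[2] true AND true = true
[root] false OR true = true
Overall: true → accepted

Accepted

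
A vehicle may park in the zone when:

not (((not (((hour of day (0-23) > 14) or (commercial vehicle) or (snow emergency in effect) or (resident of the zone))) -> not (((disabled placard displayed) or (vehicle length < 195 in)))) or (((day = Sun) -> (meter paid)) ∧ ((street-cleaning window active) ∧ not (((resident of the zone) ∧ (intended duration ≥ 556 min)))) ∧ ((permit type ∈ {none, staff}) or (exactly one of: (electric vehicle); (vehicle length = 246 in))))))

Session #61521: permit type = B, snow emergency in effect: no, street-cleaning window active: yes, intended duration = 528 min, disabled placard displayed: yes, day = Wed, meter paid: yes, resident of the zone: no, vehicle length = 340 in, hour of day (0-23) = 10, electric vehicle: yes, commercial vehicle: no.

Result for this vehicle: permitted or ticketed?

Atomic conditions:
  hour of day (0-23) > 14: 10 > 14 is false
  commercial vehicle: no → false
  snow emergency in effect: no → false
  resident of the zone: no → false
  disabled placard displayed: yes → true
  vehicle length < 195 in: 340 < 195 is false
  day = Sun: Wed == Sun is false
  meter paid: yes → true
  street-cleaning window active: yes → true
  intended duration ≥ 556 min: 528 ≥ 556 is false
  permit type ∈ {none, staff}: B is not in the set → false
  electric vehicle: yes → true
  vehicle length = 246 in: 340 == 246 is false
Combine:
[1.1.1.1] false OR false OR false OR false = false
[1.1.1] NOT false = true
[1.1.2.1] true OR false = true
[1.1.2] NOT true = false
[1.1] true → false = false
[1.2.1] false → true (antecedent false ⇒ implication holds) = true
[1.2.2.2.1] false AND false = false
[1.2.2.2] NOT false = true
[1.2.2] true AND true = true
[1.2.3.2] exactly-one(true, false) = true
[1.2.3] false OR true = true
[1.2] true AND true AND true = true
[1] false OR true = true
[root] NOT true = false
Overall: false → ticketed

Ticketed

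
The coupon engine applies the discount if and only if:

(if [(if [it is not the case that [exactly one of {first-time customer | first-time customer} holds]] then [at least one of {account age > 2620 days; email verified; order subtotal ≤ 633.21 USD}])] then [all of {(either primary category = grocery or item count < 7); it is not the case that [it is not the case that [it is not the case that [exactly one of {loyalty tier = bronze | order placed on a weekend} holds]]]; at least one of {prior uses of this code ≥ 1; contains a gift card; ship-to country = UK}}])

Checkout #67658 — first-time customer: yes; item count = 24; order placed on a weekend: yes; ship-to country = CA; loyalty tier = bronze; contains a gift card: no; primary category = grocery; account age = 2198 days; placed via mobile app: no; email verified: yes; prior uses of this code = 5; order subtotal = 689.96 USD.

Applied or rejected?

Atomic conditions:
  first-time customer: yes → true
  account age > 2620 days: 2198 > 2620 is false
  email verified: yes → true
  order subtotal ≤ 633.21 USD: 689.96 ≤ 633.21 is false
  primary category = grocery: grocery == grocery is true
  item count < 7: 24 < 7 is false
  loyalty tier = bronze: bronze == bronze is true
  order placed on a weekend: yes → true
  prior uses of this code ≥ 1: 5 ≥ 1 is true
  contains a gift card: no → false
  ship-to country = UK: CA == UK is false
Combine:
[1.1.1] exactly-one(true, true) = false
[1.1] NOT false = true
[1.2] false OR true OR false = true
[1] true → true = true
[2.1] true OR false = true
[2.2.1.1.1] exactly-one(true, true) = false
[2.2.1.1] NOT false = true
[2.2.1] NOT true = false
[2.2] NOT false = true
[2.3] true OR false OR false = true
[2] true AND true AND true = true
[root] true → true = true
Overall: true → applied

Applied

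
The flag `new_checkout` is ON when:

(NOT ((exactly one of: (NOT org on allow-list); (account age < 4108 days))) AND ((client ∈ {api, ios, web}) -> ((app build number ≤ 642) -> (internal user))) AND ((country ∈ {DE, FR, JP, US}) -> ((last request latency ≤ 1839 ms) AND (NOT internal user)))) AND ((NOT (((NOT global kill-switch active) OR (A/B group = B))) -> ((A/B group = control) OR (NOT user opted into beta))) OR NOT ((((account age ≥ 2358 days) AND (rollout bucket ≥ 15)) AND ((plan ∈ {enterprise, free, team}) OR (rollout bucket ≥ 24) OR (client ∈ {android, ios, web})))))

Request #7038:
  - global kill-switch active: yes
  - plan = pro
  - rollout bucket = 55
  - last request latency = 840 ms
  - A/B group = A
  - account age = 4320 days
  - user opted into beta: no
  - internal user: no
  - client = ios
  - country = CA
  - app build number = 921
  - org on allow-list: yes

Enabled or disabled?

Enabled

Atomic conditions:
  NOT org on allow-list: yes → false
  account age < 4108 days: 4320 < 4108 is false
  client ∈ {api, ios, web}: ios is in the set → true
  app build number ≤ 642: 921 ≤ 642 is false
  internal user: no → false
  country ∈ {DE, FR, JP, US}: CA is not in the set → false
  last request latency ≤ 1839 ms: 840 ≤ 1839 is true
  NOT internal user: no → true
  NOT global kill-switch active: yes → false
  A/B group = B: A == B is false
  A/B group = control: A == control is false
  NOT user opted into beta: no → true
  account age ≥ 2358 days: 4320 ≥ 2358 is true
  rollout bucket ≥ 15: 55 ≥ 15 is true
  plan ∈ {enterprise, free, team}: pro is not in the set → false
  rollout bucket ≥ 24: 55 ≥ 24 is true
  client ∈ {android, ios, web}: ios is in the set → true
Combine:
[1.1.1] exactly-one(false, false) = false
[1.1] NOT false = true
[1.2.2] false → false (antecedent false ⇒ implication holds) = true
[1.2] true → true = true
[1.3.2] true AND true = true
[1.3] false → true (antecedent false ⇒ implication holds) = true
[1] true AND true AND true = true
[2.1.1.1] false OR false = false
[2.1.1] NOT false = true
[2.1.2] false OR true = true
[2.1] true → true = true
[2.2.1.1] true AND true = true
[2.2.1.2] false OR true OR true = true
[2.2.1] true AND true = true
[2.2] NOT true = false
[2] true OR false = true
[root] true AND true = true
Overall: true → enabled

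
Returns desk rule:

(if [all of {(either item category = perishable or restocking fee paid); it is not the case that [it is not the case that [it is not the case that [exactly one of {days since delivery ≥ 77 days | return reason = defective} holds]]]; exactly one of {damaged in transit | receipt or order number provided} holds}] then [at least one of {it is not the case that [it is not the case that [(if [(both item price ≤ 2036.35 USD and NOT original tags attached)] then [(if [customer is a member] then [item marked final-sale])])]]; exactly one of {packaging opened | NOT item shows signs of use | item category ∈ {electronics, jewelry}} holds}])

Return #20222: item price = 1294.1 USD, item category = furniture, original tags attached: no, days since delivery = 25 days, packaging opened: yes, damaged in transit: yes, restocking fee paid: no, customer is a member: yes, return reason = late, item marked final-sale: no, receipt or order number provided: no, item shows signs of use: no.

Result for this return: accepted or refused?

Accepted

Atomic conditions:
  item category = perishable: furniture == perishable is false
  restocking fee paid: no → false
  days since delivery ≥ 77 days: 25 ≥ 77 is false
  return reason = defective: late == defective is false
  damaged in transit: yes → true
  receipt or order number provided: no → false
  item price ≤ 2036.35 USD: 1294.1 ≤ 2036.35 is true
  NOT original tags attached: no → true
  customer is a member: yes → true
  item marked final-sale: no → false
  packaging opened: yes → true
  NOT item shows signs of use: no → true
  item category ∈ {electronics, jewelry}: furniture is not in the set → false
Combine:
[1.1] false OR false = false
[1.2.1.1.1] exactly-one(false, false) = false
[1.2.1.1] NOT false = true
[1.2.1] NOT true = false
[1.2] NOT false = true
[1.3] exactly-one(true, false) = true
[1] false AND true AND true = false
[2.1.1.1.1] true AND true = true
[2.1.1.1.2] true → false = false
[2.1.1.1] true → false = false
[2.1.1] NOT false = true
[2.1] NOT true = false
[2.2] exactly-one(true, true, false) = false
[2] false OR false = false
[root] false → false (antecedent false ⇒ implication holds) = true
Overall: true → accepted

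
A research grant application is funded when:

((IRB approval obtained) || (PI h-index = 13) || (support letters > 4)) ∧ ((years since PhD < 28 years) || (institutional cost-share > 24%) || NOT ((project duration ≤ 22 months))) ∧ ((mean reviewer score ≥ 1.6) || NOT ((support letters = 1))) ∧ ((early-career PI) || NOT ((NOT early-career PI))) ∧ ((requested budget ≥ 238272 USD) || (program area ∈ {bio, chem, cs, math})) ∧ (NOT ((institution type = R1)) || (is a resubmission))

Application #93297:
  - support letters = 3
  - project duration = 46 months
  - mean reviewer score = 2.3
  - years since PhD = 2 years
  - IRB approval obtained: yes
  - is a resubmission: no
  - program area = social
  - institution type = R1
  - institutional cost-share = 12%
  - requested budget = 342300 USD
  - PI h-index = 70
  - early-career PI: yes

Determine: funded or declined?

Atomic conditions:
  IRB approval obtained: yes → true
  PI h-index = 13: 70 == 13 is false
  support letters > 4: 3 > 4 is false
  years since PhD < 28 years: 2 < 28 is true
  institutional cost-share > 24%: 12 > 24 is false
  project duration ≤ 22 months: 46 ≤ 22 is false
  mean reviewer score ≥ 1.6: 2.3 ≥ 1.6 is true
  support letters = 1: 3 == 1 is false
  early-career PI: yes → true
  NOT early-career PI: yes → false
  requested budget ≥ 238272 USD: 342300 ≥ 238272 is true
  program area ∈ {bio, chem, cs, math}: social is not in the set → false
  institution type = R1: R1 == R1 is true
  is a resubmission: no → false
Combine:
[1] true OR false OR false = true
[2.3] NOT false = true
[2] true OR false OR true = true
[3.2] NOT false = true
[3] true OR true = true
[4.2] NOT false = true
[4] true OR true = true
[5] true OR false = true
[6.1] NOT true = false
[6] false OR false = false
[root] true AND true AND true AND true AND true AND false = false
Overall: false → declined

Declined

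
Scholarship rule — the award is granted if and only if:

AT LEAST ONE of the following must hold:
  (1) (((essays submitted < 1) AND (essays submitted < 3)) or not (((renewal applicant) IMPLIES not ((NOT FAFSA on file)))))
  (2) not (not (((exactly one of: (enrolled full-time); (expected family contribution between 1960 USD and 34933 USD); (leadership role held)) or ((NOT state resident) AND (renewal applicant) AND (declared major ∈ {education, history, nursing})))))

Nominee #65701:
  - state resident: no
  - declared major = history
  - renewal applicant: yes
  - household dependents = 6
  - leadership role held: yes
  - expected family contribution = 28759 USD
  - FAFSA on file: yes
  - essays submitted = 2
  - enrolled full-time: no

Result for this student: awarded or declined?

Awarded

Atomic conditions:
  essays submitted < 1: 2 < 1 is false
  essays submitted < 3: 2 < 3 is true
  renewal applicant: yes → true
  NOT FAFSA on file: yes → false
  enrolled full-time: no → false
  expected family contribution between 1960 USD and 34933 USD: 28759 in [1960, 34933] is true
  leadership role held: yes → true
  NOT state resident: no → true
  declared major ∈ {education, history, nursing}: history is in the set → true
Combine:
[1.1] false AND true = false
[1.2.1.2] NOT false = true
[1.2.1] true → true = true
[1.2] NOT true = false
[1] false OR false = false
[2.1.1.1] exactly-one(false, true, true) = false
[2.1.1.2] true AND true AND true = true
[2.1.1] false OR true = true
[2.1] NOT true = false
[2] NOT false = true
[root] false OR true = true
Overall: true → awarded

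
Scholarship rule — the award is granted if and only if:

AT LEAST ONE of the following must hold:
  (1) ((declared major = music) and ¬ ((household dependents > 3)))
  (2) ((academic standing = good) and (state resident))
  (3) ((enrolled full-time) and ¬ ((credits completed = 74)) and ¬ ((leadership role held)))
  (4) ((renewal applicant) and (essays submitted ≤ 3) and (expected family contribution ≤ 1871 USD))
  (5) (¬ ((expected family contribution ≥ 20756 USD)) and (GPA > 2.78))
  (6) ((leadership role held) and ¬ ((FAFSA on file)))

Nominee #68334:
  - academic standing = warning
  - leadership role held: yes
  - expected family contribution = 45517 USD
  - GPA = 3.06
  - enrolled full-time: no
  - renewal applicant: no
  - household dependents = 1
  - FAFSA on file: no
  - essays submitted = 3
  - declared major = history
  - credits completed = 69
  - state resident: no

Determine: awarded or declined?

Atomic conditions:
  declared major = music: history == music is false
  household dependents > 3: 1 > 3 is false
  academic standing = good: warning == good is false
  state resident: no → false
  enrolled full-time: no → false
  credits completed = 74: 69 == 74 is false
  leadership role held: yes → true
  renewal applicant: no → false
  essays submitted ≤ 3: 3 ≤ 3 is true
  expected family contribution ≤ 1871 USD: 45517 ≤ 1871 is false
  expected family contribution ≥ 20756 USD: 45517 ≥ 20756 is true
  GPA > 2.78: 3.06 > 2.78 is true
  FAFSA on file: no → false
Combine:
[1.2] NOT false = true
[1] false AND true = false
[2] false AND false = false
[3.2] NOT false = true
[3.3] NOT true = false
[3] false AND true AND false = false
[4] false AND true AND false = false
[5.1] NOT true = false
[5] false AND true = false
[6.2] NOT false = true
[6] true AND true = true
[root] false OR false OR false OR false OR false OR true = true
Overall: true → awarded

Awarded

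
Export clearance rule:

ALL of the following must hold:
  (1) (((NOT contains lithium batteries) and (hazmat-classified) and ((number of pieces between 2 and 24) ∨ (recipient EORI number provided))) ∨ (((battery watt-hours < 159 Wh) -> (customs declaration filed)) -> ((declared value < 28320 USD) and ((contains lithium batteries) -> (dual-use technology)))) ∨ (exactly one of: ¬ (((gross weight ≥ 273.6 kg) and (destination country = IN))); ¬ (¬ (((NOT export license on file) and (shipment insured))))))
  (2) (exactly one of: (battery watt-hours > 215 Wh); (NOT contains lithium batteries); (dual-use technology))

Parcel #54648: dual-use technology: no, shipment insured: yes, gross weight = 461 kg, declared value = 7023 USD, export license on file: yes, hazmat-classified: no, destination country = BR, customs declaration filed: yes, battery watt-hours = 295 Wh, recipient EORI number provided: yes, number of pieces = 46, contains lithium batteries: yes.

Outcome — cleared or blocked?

Atomic conditions:
  NOT contains lithium batteries: yes → false
  hazmat-classified: no → false
  number of pieces between 2 and 24: 46 in [2, 24] is false
  recipient EORI number provided: yes → true
  battery watt-hours < 159 Wh: 295 < 159 is false
  customs declaration filed: yes → true
  declared value < 28320 USD: 7023 < 28320 is true
  contains lithium batteries: yes → true
  dual-use technology: no → false
  gross weight ≥ 273.6 kg: 461 ≥ 273.6 is true
  destination country = IN: BR == IN is false
  NOT export license on file: yes → false
  shipment insured: yes → true
  battery watt-hours > 215 Wh: 295 > 215 is true
Combine:
[1.1.3] false OR true = true
[1.1] false AND false AND true = false
[1.2.1] false → true (antecedent false ⇒ implication holds) = true
[1.2.2.2] true → false = false
[1.2.2] true AND false = false
[1.2] true → false = false
[1.3.1.1] true AND false = false
[1.3.1] NOT false = true
[1.3.2.1.1] false AND true = false
[1.3.2.1] NOT false = true
[1.3.2] NOT true = false
[1.3] exactly-one(true, false) = true
[1] false OR false OR true = true
[2] exactly-one(true, false, false) = true
[root] true AND true = true
Overall: true → cleared

Cleared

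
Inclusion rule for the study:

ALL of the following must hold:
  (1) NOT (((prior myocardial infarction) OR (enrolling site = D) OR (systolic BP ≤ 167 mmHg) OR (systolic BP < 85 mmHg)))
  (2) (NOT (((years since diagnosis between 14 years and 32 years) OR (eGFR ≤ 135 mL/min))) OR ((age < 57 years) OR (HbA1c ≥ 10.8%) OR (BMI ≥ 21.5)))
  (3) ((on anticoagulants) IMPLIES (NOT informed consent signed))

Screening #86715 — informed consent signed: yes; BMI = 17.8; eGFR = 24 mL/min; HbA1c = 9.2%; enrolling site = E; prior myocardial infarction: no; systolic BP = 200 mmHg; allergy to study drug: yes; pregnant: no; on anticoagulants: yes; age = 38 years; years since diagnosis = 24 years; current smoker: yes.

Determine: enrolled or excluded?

Atomic conditions:
  prior myocardial infarction: no → false
  enrolling site = D: E == D is false
  systolic BP ≤ 167 mmHg: 200 ≤ 167 is false
  systolic BP < 85 mmHg: 200 < 85 is false
  years since diagnosis between 14 years and 32 years: 24 in [14, 32] is true
  eGFR ≤ 135 mL/min: 24 ≤ 135 is true
  age < 57 years: 38 < 57 is true
  HbA1c ≥ 10.8%: 9.2 ≥ 10.8 is false
  BMI ≥ 21.5: 17.8 ≥ 21.5 is false
  on anticoagulants: yes → true
  NOT informed consent signed: yes → false
Combine:
[1.1] false OR false OR false OR false = false
[1] NOT false = true
[2.1.1] true OR true = true
[2.1] NOT true = false
[2.2] true OR false OR false = true
[2] false OR true = true
[3] true → false = false
[root] true AND true AND false = false
Overall: false → excluded

Excluded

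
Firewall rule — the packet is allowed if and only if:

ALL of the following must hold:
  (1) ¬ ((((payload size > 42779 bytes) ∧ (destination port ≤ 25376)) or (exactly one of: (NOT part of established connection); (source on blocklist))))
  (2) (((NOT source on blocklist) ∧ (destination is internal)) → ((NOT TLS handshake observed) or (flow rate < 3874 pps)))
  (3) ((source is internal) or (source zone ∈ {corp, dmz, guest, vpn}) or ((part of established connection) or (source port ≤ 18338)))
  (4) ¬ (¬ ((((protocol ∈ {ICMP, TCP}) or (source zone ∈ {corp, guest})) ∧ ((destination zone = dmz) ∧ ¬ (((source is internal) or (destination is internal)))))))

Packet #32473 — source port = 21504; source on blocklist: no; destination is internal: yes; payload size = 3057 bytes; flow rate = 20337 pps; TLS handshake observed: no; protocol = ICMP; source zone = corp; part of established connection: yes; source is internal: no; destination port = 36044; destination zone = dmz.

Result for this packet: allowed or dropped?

Dropped

Atomic conditions:
  payload size > 42779 bytes: 3057 > 42779 is false
  destination port ≤ 25376: 36044 ≤ 25376 is false
  NOT part of established connection: yes → false
  source on blocklist: no → false
  NOT source on blocklist: no → true
  destination is internal: yes → true
  NOT TLS handshake observed: no → true
  flow rate < 3874 pps: 20337 < 3874 is false
  source is internal: no → false
  source zone ∈ {corp, dmz, guest, vpn}: corp is in the set → true
  part of established connection: yes → true
  source port ≤ 18338: 21504 ≤ 18338 is false
  protocol ∈ {ICMP, TCP}: ICMP is in the set → true
  source zone ∈ {corp, guest}: corp is in the set → true
  destination zone = dmz: dmz == dmz is true
Combine:
[1.1.1] false AND false = false
[1.1.2] exactly-one(false, false) = false
[1.1] false OR false = false
[1] NOT false = true
[2.1] true AND true = true
[2.2] true OR false = true
[2] true → true = true
[3.3] true OR false = true
[3] false OR true OR true = true
[4.1.1.1] true OR true = true
[4.1.1.2.2.1] false OR true = true
[4.1.1.2.2] NOT true = false
[4.1.1.2] true AND false = false
[4.1.1] true AND false = false
[4.1] NOT false = true
[4] NOT true = false
[root] true AND true AND true AND false = false
Overall: false → dropped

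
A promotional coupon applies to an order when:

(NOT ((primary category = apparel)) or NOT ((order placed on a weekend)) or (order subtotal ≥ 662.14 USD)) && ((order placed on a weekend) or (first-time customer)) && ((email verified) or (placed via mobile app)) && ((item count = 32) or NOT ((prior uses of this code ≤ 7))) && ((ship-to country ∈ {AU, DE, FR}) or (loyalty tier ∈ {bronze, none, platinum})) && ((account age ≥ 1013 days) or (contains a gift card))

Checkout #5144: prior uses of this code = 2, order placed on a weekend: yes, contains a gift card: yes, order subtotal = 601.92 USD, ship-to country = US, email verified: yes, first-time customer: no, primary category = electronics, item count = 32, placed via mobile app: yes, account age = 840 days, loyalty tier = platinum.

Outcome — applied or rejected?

Applied

Atomic conditions:
  primary category = apparel: electronics == apparel is false
  order placed on a weekend: yes → true
  order subtotal ≥ 662.14 USD: 601.92 ≥ 662.14 is false
  first-time customer: no → false
  email verified: yes → true
  placed via mobile app: yes → true
  item count = 32: 32 == 32 is true
  prior uses of this code ≤ 7: 2 ≤ 7 is true
  ship-to country ∈ {AU, DE, FR}: US is not in the set → false
  loyalty tier ∈ {bronze, none, platinum}: platinum is in the set → true
  account age ≥ 1013 days: 840 ≥ 1013 is false
  contains a gift card: yes → true
Combine:
[1.1] NOT false = true
[1.2] NOT true = false
[1] true OR false OR false = true
[2] true OR false = true
[3] true OR true = true
[4.2] NOT true = false
[4] true OR false = true
[5] false OR true = true
[6] false OR true = true
[root] true AND true AND true AND true AND true AND true = true
Overall: true → applied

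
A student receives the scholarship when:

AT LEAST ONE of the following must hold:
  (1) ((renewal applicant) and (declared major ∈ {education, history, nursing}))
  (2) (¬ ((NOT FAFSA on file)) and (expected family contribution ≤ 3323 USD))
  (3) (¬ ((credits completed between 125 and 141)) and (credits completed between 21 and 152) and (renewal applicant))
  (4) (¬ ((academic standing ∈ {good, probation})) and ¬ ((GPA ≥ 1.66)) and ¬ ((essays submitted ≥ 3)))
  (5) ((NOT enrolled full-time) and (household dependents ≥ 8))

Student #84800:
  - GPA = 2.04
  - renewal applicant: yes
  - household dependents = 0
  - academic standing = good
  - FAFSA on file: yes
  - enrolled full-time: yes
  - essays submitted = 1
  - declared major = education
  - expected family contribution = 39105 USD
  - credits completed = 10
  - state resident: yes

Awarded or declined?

Atomic conditions:
  renewal applicant: yes → true
  declared major ∈ {education, history, nursing}: education is in the set → true
  NOT FAFSA on file: yes → false
  expected family contribution ≤ 3323 USD: 39105 ≤ 3323 is false
  credits completed between 125 and 141: 10 in [125, 141] is false
  credits completed between 21 and 152: 10 in [21, 152] is false
  academic standing ∈ {good, probation}: good is in the set → true
  GPA ≥ 1.66: 2.04 ≥ 1.66 is true
  essays submitted ≥ 3: 1 ≥ 3 is false
  NOT enrolled full-time: yes → false
  household dependents ≥ 8: 0 ≥ 8 is false
Combine:
[1] true AND true = true
[2.1] NOT false = true
[2] true AND false = false
[3.1] NOT false = true
[3] true AND false AND true = false
[4.1] NOT true = false
[4.2] NOT true = false
[4.3] NOT false = true
[4] false AND false AND true = false
[5] false AND false = false
[root] true OR false OR false OR false OR false = true
Overall: true → awarded

Awarded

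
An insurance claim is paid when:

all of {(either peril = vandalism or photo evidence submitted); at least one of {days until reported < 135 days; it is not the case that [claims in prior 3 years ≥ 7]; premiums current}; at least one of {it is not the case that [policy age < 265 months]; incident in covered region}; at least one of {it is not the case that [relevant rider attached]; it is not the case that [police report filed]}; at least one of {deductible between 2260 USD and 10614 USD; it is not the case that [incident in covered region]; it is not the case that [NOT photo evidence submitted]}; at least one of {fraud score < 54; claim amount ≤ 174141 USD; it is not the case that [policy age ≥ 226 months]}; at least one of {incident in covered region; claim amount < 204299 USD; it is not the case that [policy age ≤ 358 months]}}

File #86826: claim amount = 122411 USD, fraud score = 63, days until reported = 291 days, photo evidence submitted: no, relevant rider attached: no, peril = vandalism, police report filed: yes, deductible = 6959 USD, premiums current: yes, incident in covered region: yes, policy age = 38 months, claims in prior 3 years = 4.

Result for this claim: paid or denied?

Atomic conditions:
  peril = vandalism: vandalism == vandalism is true
  photo evidence submitted: no → false
  days until reported < 135 days: 291 < 135 is false
  claims in prior 3 years ≥ 7: 4 ≥ 7 is false
  premiums current: yes → true
  policy age < 265 months: 38 < 265 is true
  incident in covered region: yes → true
  relevant rider attached: no → false
  police report filed: yes → true
  deductible between 2260 USD and 10614 USD: 6959 in [2260, 10614] is true
  NOT photo evidence submitted: no → true
  fraud score < 54: 63 < 54 is false
  claim amount ≤ 174141 USD: 122411 ≤ 174141 is true
  policy age ≥ 226 months: 38 ≥ 226 is false
  claim amount < 204299 USD: 122411 < 204299 is true
  policy age ≤ 358 months: 38 ≤ 358 is true
Combine:
[1] true OR false = true
[2.2] NOT false = true
[2] false OR true OR true = true
[3.1] NOT true = false
[3] false OR true = true
[4.1] NOT false = true
[4.2] NOT true = false
[4] true OR false = true
[5.2] NOT true = false
[5.3] NOT true = false
[5] true OR false OR false = true
[6.3] NOT false = true
[6] false OR true OR true = true
[7.3] NOT true = false
[7] true OR true OR false = true
[root] true AND true AND true AND true AND true AND true AND true = true
Overall: true → paid

Paid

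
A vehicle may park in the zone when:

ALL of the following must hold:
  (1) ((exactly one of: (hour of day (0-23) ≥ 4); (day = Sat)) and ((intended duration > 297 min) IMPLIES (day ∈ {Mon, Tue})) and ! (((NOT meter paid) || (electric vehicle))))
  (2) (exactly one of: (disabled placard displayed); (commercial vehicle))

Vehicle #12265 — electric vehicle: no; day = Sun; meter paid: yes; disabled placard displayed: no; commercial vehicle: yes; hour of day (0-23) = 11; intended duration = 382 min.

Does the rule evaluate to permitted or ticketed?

Ticketed

Atomic conditions:
  hour of day (0-23) ≥ 4: 11 ≥ 4 is true
  day = Sat: Sun == Sat is false
  intended duration > 297 min: 382 > 297 is true
  day ∈ {Mon, Tue}: Sun is not in the set → false
  NOT meter paid: yes → false
  electric vehicle: no → false
  disabled placard displayed: no → false
  commercial vehicle: yes → true
Combine:
[1.1] exactly-one(true, false) = true
[1.2] true → false = false
[1.3.1] false OR false = false
[1.3] NOT false = true
[1] true AND false AND true = false
[2] exactly-one(false, true) = true
[root] false AND true = false
Overall: false → ticketed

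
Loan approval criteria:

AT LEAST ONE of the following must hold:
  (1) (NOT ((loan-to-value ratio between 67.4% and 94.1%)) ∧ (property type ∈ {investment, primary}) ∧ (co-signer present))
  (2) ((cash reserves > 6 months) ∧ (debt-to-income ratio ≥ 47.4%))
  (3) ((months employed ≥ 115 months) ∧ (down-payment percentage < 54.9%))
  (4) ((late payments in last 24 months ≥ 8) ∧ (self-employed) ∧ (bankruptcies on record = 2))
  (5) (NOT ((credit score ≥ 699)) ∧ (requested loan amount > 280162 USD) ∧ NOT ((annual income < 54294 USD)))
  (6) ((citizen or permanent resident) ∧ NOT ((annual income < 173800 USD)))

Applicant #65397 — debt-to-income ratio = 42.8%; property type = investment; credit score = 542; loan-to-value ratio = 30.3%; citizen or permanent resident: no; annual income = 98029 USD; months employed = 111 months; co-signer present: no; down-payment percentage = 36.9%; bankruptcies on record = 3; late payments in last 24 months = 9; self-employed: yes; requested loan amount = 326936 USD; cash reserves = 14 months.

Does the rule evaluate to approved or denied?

Atomic conditions:
  loan-to-value ratio between 67.4% and 94.1%: 30.3 in [67.4, 94.1] is false
  property type ∈ {investment, primary}: investment is in the set → true
  co-signer present: no → false
  cash reserves > 6 months: 14 > 6 is true
  debt-to-income ratio ≥ 47.4%: 42.8 ≥ 47.4 is false
  months employed ≥ 115 months: 111 ≥ 115 is false
  down-payment percentage < 54.9%: 36.9 < 54.9 is true
  late payments in last 24 months ≥ 8: 9 ≥ 8 is true
  self-employed: yes → true
  bankruptcies on record = 2: 3 == 2 is false
  credit score ≥ 699: 542 ≥ 699 is false
  requested loan amount > 280162 USD: 326936 > 280162 is true
  annual income < 54294 USD: 98029 < 54294 is false
  citizen or permanent resident: no → false
  annual income < 173800 USD: 98029 < 173800 is true
Combine:
[1.1] NOT false = true
[1] true AND true AND false = false
[2] true AND false = false
[3] false AND true = false
[4] true AND true AND false = false
[5.1] NOT false = true
[5.3] NOT false = true
[5] true AND true AND true = true
[6.2] NOT true = false
[6] false AND false = false
[root] false OR false OR false OR false OR true OR false = true
Overall: true → approved

Approved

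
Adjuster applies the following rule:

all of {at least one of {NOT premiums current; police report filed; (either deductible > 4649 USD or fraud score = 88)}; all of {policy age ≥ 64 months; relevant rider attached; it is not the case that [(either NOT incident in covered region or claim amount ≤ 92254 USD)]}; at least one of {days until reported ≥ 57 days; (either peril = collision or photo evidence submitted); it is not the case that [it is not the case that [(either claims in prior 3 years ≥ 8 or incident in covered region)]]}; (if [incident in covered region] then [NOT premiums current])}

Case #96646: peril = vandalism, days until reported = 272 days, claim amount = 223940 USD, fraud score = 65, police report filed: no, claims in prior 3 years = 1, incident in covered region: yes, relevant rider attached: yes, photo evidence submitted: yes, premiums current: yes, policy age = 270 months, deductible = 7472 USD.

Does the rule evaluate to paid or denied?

Atomic conditions:
  NOT premiums current: yes → false
  police report filed: no → false
  deductible > 4649 USD: 7472 > 4649 is true
  fraud score = 88: 65 == 88 is false
  policy age ≥ 64 months: 270 ≥ 64 is true
  relevant rider attached: yes → true
  NOT incident in covered region: yes → false
  claim amount ≤ 92254 USD: 223940 ≤ 92254 is false
  days until reported ≥ 57 days: 272 ≥ 57 is true
  peril = collision: vandalism == collision is false
  photo evidence submitted: yes → true
  claims in prior 3 years ≥ 8: 1 ≥ 8 is false
  incident in covered region: yes → true
Combine:
[1.3] true OR false = true
[1] false OR false OR true = true
[2.3.1] false OR false = false
[2.3] NOT false = true
[2] true AND true AND true = true
[3.2] false OR true = true
[3.3.1.1] false OR true = true
[3.3.1] NOT true = false
[3.3] NOT false = true
[3] true OR true OR true = true
[4] true → false = false
[root] true AND true AND true AND false = false
Overall: false → denied

Denied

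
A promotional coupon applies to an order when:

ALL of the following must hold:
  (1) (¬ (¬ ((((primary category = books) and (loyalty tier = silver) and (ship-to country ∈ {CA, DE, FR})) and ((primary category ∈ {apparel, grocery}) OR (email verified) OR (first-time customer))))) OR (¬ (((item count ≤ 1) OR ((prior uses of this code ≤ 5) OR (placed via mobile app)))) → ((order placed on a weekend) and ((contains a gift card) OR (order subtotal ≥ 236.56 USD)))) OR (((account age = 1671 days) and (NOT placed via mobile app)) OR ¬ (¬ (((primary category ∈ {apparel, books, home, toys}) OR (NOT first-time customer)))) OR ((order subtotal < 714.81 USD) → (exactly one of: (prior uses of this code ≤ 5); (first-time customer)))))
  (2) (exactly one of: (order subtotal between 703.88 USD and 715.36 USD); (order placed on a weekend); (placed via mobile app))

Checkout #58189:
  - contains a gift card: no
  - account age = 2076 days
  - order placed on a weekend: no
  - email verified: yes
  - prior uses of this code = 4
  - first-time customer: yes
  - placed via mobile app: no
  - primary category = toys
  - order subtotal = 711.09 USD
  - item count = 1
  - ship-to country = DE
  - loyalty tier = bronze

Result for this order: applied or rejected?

Atomic conditions:
  primary category = books: toys == books is false
  loyalty tier = silver: bronze == silver is false
  ship-to country ∈ {CA, DE, FR}: DE is in the set → true
  primary category ∈ {apparel, grocery}: toys is not in the set → false
  email verified: yes → true
  first-time customer: yes → true
  item count ≤ 1: 1 ≤ 1 is true
  prior uses of this code ≤ 5: 4 ≤ 5 is true
  placed via mobile app: no → false
  order placed on a weekend: no → false
  contains a gift card: no → false
  order subtotal ≥ 236.56 USD: 711.09 ≥ 236.56 is true
  account age = 1671 days: 2076 == 1671 is false
  NOT placed via mobile app: no → true
  primary category ∈ {apparel, books, home, toys}: toys is in the set → true
  NOT first-time customer: yes → false
  order subtotal < 714.81 USD: 711.09 < 714.81 is true
  order subtotal between 703.88 USD and 715.36 USD: 711.09 in [703.88, 715.36] is true
Combine:
[1.1.1.1.1] false AND false AND true = false
[1.1.1.1.2] false OR true OR true = true
[1.1.1.1] false AND true = false
[1.1.1] NOT false = true
[1.1] NOT true = false
[1.2.1.1.2] true OR false = true
[1.2.1.1] true OR true = true
[1.2.1] NOT true = false
[1.2.2.2] false OR true = true
[1.2.2] false AND true = false
[1.2] false → false (antecedent false ⇒ implication holds) = true
[1.3.1] false AND true = false
[1.3.2.1.1] true OR false = true
[1.3.2.1] NOT true = false
[1.3.2] NOT false = true
[1.3.3.2] exactly-one(true, true) = false
[1.3.3] true → false = false
[1.3] false OR true OR false = true
[1] false OR true OR true = true
[2] exactly-one(true, false, false) = true
[root] true AND true = true
Overall: true → applied

Applied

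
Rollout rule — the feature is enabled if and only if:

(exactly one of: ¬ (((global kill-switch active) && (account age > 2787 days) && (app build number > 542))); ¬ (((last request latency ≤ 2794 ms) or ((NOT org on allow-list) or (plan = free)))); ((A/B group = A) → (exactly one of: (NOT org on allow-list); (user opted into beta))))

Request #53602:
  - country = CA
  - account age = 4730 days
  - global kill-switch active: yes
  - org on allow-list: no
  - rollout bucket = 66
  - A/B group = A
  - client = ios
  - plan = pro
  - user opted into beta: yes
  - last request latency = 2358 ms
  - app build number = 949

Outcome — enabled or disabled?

Atomic conditions:
  global kill-switch active: yes → true
  account age > 2787 days: 4730 > 2787 is true
  app build number > 542: 949 > 542 is true
  last request latency ≤ 2794 ms: 2358 ≤ 2794 is true
  NOT org on allow-list: no → true
  plan = free: pro == free is false
  A/B group = A: A == A is true
  user opted into beta: yes → true
Combine:
[1.1] true AND true AND true = true
[1] NOT true = false
[2.1.2] true OR false = true
[2.1] true OR true = true
[2] NOT true = false
[3.2] exactly-one(true, true) = false
[3] true → false = false
[root] exactly-one(false, false, false) = false
Overall: false → disabled

Disabled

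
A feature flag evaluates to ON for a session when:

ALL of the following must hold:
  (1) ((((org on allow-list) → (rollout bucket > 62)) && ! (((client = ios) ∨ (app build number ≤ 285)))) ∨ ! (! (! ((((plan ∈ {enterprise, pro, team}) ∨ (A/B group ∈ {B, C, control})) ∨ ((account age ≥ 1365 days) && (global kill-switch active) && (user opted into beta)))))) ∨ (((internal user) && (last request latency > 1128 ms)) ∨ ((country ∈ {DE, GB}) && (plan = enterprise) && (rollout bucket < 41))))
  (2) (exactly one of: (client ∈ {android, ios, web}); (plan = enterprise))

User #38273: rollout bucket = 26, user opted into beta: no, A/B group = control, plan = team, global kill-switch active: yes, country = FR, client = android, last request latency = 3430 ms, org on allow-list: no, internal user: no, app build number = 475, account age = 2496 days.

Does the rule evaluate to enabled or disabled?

Enabled

Atomic conditions:
  org on allow-list: no → false
  rollout bucket > 62: 26 > 62 is false
  client = ios: android == ios is false
  app build number ≤ 285: 475 ≤ 285 is false
  plan ∈ {enterprise, pro, team}: team is in the set → true
  A/B group ∈ {B, C, control}: control is in the set → true
  account age ≥ 1365 days: 2496 ≥ 1365 is true
  global kill-switch active: yes → true
  user opted into beta: no → false
  internal user: no → false
  last request latency > 1128 ms: 3430 > 1128 is true
  country ∈ {DE, GB}: FR is not in the set → false
  plan = enterprise: team == enterprise is false
  rollout bucket < 41: 26 < 41 is true
  client ∈ {android, ios, web}: android is in the set → true
Combine:
[1.1.1] false → false (antecedent false ⇒ implication holds) = true
[1.1.2.1] false OR false = false
[1.1.2] NOT false = true
[1.1] true AND true = true
[1.2.1.1.1.1] true OR true = true
[1.2.1.1.1.2] true AND true AND false = false
[1.2.1.1.1] true OR false = true
[1.2.1.1] NOT true = false
[1.2.1] NOT false = true
[1.2] NOT true = false
[1.3.1] false AND true = false
[1.3.2] false AND false AND true = false
[1.3] false OR false = false
[1] true OR false OR false = true
[2] exactly-one(true, false) = true
[root] true AND true = true
Overall: true → enabled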